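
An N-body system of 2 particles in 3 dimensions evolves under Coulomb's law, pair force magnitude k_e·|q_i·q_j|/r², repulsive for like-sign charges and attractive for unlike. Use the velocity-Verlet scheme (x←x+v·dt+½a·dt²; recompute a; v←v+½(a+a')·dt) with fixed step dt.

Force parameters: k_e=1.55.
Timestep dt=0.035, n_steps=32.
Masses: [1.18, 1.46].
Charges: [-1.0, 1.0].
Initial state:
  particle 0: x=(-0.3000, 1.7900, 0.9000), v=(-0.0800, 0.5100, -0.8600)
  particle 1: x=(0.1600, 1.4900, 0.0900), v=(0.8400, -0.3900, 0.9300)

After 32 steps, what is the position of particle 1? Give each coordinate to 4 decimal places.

(0.6018, 1.4460, 1.2450)

step 0: x0=(-0.3000, 1.7900, 0.9000) x1=(0.1600, 1.4900, 0.0900)
step 1: x0=(-0.3024, 1.8076, 0.8692) x1=(0.1891, 1.4766, 0.1231)
step 2: x0=(-0.3039, 1.8246, 0.8370) x1=(0.2174, 1.4636, 0.1573)
step 3: x0=(-0.3043, 1.8408, 0.8035) x1=(0.2449, 1.4513, 0.1927)
step 4: x0=(-0.3036, 1.8562, 0.7686) x1=(0.2715, 1.4396, 0.2291)
step 5: x0=(-0.3016, 1.8707, 0.7325) x1=(0.2970, 1.4286, 0.2665)
step 6: x0=(-0.2981, 1.8841, 0.6954) x1=(0.3213, 1.4186, 0.3047)
step 7: x0=(-0.2931, 1.8964, 0.6572) x1=(0.3444, 1.4094, 0.3438)
step 8: x0=(-0.2866, 1.9075, 0.6183) x1=(0.3662, 1.4013, 0.3835)
step 9: x0=(-0.2783, 1.9172, 0.5787) x1=(0.3867, 1.3942, 0.4236)
step 10: x0=(-0.2684, 1.9257, 0.5388) x1=(0.4058, 1.3881, 0.4641)
step 11: x0=(-0.2568, 1.9328, 0.4987) x1=(0.4236, 1.3831, 0.5048)
step 12: x0=(-0.2435, 1.9386, 0.4586) x1=(0.4400, 1.3792, 0.5454)
step 13: x0=(-0.2287, 1.9431, 0.4187) x1=(0.4552, 1.3764, 0.5859)
step 14: x0=(-0.2124, 1.9463, 0.3792) x1=(0.4691, 1.3745, 0.6260)
step 15: x0=(-0.1947, 1.9484, 0.3402) x1=(0.4820, 1.3736, 0.6658)
step 16: x0=(-0.1757, 1.9494, 0.3018) x1=(0.4938, 1.3736, 0.7051)
step 17: x0=(-0.1556, 1.9494, 0.2641) x1=(0.5046, 1.3744, 0.7438)
step 18: x0=(-0.1344, 1.9485, 0.2271) x1=(0.5146, 1.3759, 0.7818)
step 19: x0=(-0.1122, 1.9467, 0.1910) x1=(0.5238, 1.3781, 0.8192)
step 20: x0=(-0.0891, 1.9441, 0.1558) x1=(0.5323, 1.3810, 0.8559)
step 21: x0=(-0.0653, 1.9409, 0.1214) x1=(0.5402, 1.3844, 0.8920)
step 22: x0=(-0.0408, 1.9370, 0.0879) x1=(0.5475, 1.3883, 0.9273)
step 23: x0=(-0.0157, 1.9325, 0.0552) x1=(0.5544, 1.3927, 0.9619)
step 24: x0=(0.0099, 1.9276, 0.0234) x1=(0.5608, 1.3974, 0.9958)
step 25: x0=(0.0360, 1.9222, -0.0076) x1=(0.5668, 1.4026, 1.0291)
step 26: x0=(0.0625, 1.9164, -0.0378) x1=(0.5726, 1.4080, 1.0617)
step 27: x0=(0.0894, 1.9102, -0.0672) x1=(0.5780, 1.4138, 1.0937)
step 28: x0=(0.1166, 1.9038, -0.0958) x1=(0.5831, 1.4198, 1.1251)
step 29: x0=(0.1441, 1.8970, -0.1238) x1=(0.5881, 1.4261, 1.1559)
step 30: x0=(0.1718, 1.8900, -0.1510) x1=(0.5928, 1.4325, 1.1861)
step 31: x0=(0.1997, 1.8827, -0.1775) x1=(0.5974, 1.4392, 1.2158)
step 32: x0=(0.2278, 1.8752, -0.2035) x1=(0.6018, 1.4460, 1.2450)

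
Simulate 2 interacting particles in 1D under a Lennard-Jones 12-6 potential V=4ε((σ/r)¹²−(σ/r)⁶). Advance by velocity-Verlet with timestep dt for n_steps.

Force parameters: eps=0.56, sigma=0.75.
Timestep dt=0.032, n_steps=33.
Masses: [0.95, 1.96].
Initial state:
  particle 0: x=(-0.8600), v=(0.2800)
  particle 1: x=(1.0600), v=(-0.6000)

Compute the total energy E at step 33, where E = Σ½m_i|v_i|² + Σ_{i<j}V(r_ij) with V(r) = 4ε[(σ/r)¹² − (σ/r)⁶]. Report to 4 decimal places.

0.3680

step 0: x0=(-0.8600) x1=(1.0600)
step 1: x0=(-0.8510) x1=(1.0408)
step 2: x0=(-0.8420) x1=(1.0216)
step 3: x0=(-0.8330) x1=(1.0023)
step 4: x0=(-0.8239) x1=(0.9831)
step 5: x0=(-0.8148) x1=(0.9638)
step 6: x0=(-0.8056) x1=(0.9445)
step 7: x0=(-0.7964) x1=(0.9252)
step 8: x0=(-0.7872) x1=(0.9058)
step 9: x0=(-0.7778) x1=(0.8865)
step 10: x0=(-0.7684) x1=(0.8671)
step 11: x0=(-0.7590) x1=(0.8476)
step 12: x0=(-0.7494) x1=(0.8281)
step 13: x0=(-0.7397) x1=(0.8086)
step 14: x0=(-0.7299) x1=(0.7890)
step 15: x0=(-0.7200) x1=(0.7693)
step 16: x0=(-0.7099) x1=(0.7495)
step 17: x0=(-0.6996) x1=(0.7297)
step 18: x0=(-0.6892) x1=(0.7098)
step 19: x0=(-0.6785) x1=(0.6897)
step 20: x0=(-0.6675) x1=(0.6696)
step 21: x0=(-0.6562) x1=(0.6492)
step 22: x0=(-0.6446) x1=(0.6287)
step 23: x0=(-0.6325) x1=(0.6080)
step 24: x0=(-0.6199) x1=(0.5871)
step 25: x0=(-0.6067) x1=(0.5658)
step 26: x0=(-0.5927) x1=(0.5442)
step 27: x0=(-0.5779) x1=(0.5221)
step 28: x0=(-0.5620) x1=(0.4996)
step 29: x0=(-0.5449) x1=(0.4764)
step 30: x0=(-0.5262) x1=(0.4525)
step 31: x0=(-0.5057) x1=(0.4277)
step 32: x0=(-0.4833) x1=(0.4020)
step 33: x0=(-0.4594) x1=(0.3755)
step 0 velocities: v0=(0.2800) v1=(-0.6000)
step 0: KE=0.3900, PE=-0.0079, E=0.3821
step 33 velocities: v0=(0.7418) v1=(-0.8238)
step 33: KE=0.9266, PE=-0.5585, E=0.3680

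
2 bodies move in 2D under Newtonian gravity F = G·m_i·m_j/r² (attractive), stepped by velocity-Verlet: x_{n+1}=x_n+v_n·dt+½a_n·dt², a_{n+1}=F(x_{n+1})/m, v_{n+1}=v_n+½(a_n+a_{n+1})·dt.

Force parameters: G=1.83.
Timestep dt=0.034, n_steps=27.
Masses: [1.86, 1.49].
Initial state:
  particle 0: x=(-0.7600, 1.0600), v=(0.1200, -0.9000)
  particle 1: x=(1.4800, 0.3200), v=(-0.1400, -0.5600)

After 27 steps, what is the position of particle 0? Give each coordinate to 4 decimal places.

(-0.4096, 0.1651)

step 0: x0=(-0.7600, 1.0600) x1=(1.4800, 0.3200)
step 1: x0=(-0.7557, 1.0293) x1=(1.4749, 0.3011)
step 2: x0=(-0.7508, 0.9984) x1=(1.4691, 0.2824)
step 3: x0=(-0.7453, 0.9674) x1=(1.4627, 0.2639)
step 4: x0=(-0.7393, 0.9362) x1=(1.4555, 0.2456)
step 5: x0=(-0.7327, 0.9048) x1=(1.4476, 0.2276)
step 6: x0=(-0.7256, 0.8732) x1=(1.4390, 0.2098)
step 7: x0=(-0.7179, 0.8414) x1=(1.4297, 0.1922)
step 8: x0=(-0.7095, 0.8095) x1=(1.4196, 0.1748)
step 9: x0=(-0.7006, 0.7774) x1=(1.4088, 0.1577)
step 10: x0=(-0.6910, 0.7451) x1=(1.3972, 0.1408)
step 11: x0=(-0.6808, 0.7126) x1=(1.3848, 0.1241)
step 12: x0=(-0.6699, 0.6799) x1=(1.3715, 0.1076)
step 13: x0=(-0.6584, 0.6470) x1=(1.3574, 0.0914)
step 14: x0=(-0.6461, 0.6140) x1=(1.3425, 0.0755)
step 15: x0=(-0.6332, 0.5807) x1=(1.3267, 0.0597)
step 16: x0=(-0.6195, 0.5472) x1=(1.3099, 0.0443)
step 17: x0=(-0.6050, 0.5136) x1=(1.2922, 0.0290)
step 18: x0=(-0.5897, 0.4797) x1=(1.2734, 0.0141)
step 19: x0=(-0.5736, 0.4457) x1=(1.2537, -0.0007)
step 20: x0=(-0.5567, 0.4114) x1=(1.2328, -0.0151)
step 21: x0=(-0.5388, 0.3769) x1=(1.2109, -0.0293)
step 22: x0=(-0.5200, 0.3422) x1=(1.1877, -0.0432)
step 23: x0=(-0.5002, 0.3073) x1=(1.1633, -0.0568)
step 24: x0=(-0.4793, 0.2721) x1=(1.1376, -0.0702)
step 25: x0=(-0.4573, 0.2367) x1=(1.1104, -0.0832)
step 26: x0=(-0.4341, 0.2010) x1=(1.0818, -0.0959)
step 27: x0=(-0.4096, 0.1651) x1=(1.0515, -0.1083)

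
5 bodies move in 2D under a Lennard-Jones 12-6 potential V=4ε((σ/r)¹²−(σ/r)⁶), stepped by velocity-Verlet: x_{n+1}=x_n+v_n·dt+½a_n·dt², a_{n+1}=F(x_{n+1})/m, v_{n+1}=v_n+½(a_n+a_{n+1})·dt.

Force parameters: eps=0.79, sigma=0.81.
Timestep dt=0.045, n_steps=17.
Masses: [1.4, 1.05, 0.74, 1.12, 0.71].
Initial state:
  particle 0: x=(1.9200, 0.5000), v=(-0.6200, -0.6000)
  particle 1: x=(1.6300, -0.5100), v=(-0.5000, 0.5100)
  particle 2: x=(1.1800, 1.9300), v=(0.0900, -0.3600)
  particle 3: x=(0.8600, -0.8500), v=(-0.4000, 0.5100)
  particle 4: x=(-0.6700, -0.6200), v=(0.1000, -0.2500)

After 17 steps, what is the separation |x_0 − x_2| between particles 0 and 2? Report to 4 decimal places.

step 0: x0=(1.9200, 0.5000) x1=(1.6300, -0.5100) x2=(1.1800, 1.9300) x3=(0.8600, -0.8500) x4=(-0.6700, -0.6200)
step 1: x0=(1.8915, 0.4715) x1=(1.6174, -0.4809) x2=(1.1842, 1.9136) x3=(0.8331, -0.8308) x4=(-0.6651, -0.6313)
step 2: x0=(1.8619, 0.4399) x1=(1.6171, -0.4425) x2=(1.1886, 1.8966) x3=(0.7954, -0.8160) x4=(-0.6594, -0.6427)
step 3: x0=(1.8319, 0.4078) x1=(1.6179, -0.4030) x2=(1.1932, 1.8791) x3=(0.7565, -0.8012) x4=(-0.6526, -0.6542)
step 4: x0=(1.8057, 0.3918) x1=(1.6099, -0.3862) x2=(1.1980, 1.8611) x3=(0.7198, -0.7848) x4=(-0.6445, -0.6658)
step 5: x0=(1.7892, 0.4152) x1=(1.5849, -0.4235) x2=(1.2030, 1.8426) x3=(0.6861, -0.7664) x4=(-0.6349, -0.6775)
step 6: x0=(1.7742, 0.4464) x1=(1.5537, -0.4724) x2=(1.2083, 1.8233) x3=(0.6547, -0.7464) x4=(-0.6232, -0.6894)
step 7: x0=(1.7584, 0.4755) x1=(1.5204, -0.5191) x2=(1.2139, 1.8032) x3=(0.6247, -0.7253) x4=(-0.6091, -0.7013)
step 8: x0=(1.7413, 0.5017) x1=(1.4870, -0.5617) x2=(1.2200, 1.7820) x3=(0.5940, -0.7038) x4=(-0.5919, -0.7132)
step 9: x0=(1.7232, 0.5257) x1=(1.4550, -0.6005) x2=(1.2265, 1.7595) x3=(0.5606, -0.6821) x4=(-0.5710, -0.7252)
step 10: x0=(1.7041, 0.5485) x1=(1.4253, -0.6364) x2=(1.2337, 1.7352) x3=(0.5228, -0.6605) x4=(-0.5452, -0.7369)
step 11: x0=(1.6840, 0.5706) x1=(1.3969, -0.6702) x2=(1.2418, 1.7088) x3=(0.4805, -0.6390) x4=(-0.5134, -0.7482)
step 12: x0=(1.6630, 0.5929) x1=(1.3678, -0.7023) x2=(1.2509, 1.6794) x3=(0.4352, -0.6178) x4=(-0.4748, -0.7587)
step 13: x0=(1.6408, 0.6160) x1=(1.3362, -0.7329) x2=(1.2614, 1.6464) x3=(0.3912, -0.5968) x4=(-0.4340, -0.7689)
step 14: x0=(1.6175, 0.6409) x1=(1.3011, -0.7620) x2=(1.2737, 1.6084) x3=(0.3688, -0.5725) x4=(-0.4213, -0.7850)
step 15: x0=(1.5927, 0.6683) x1=(1.2625, -0.7897) x2=(1.2881, 1.5644) x3=(0.3833, -0.5395) x4=(-0.4613, -0.8153)
step 16: x0=(1.5670, 0.6974) x1=(1.2232, -0.8166) x2=(1.3040, 1.5159) x3=(0.4017, -0.5056) x4=(-0.5059, -0.8472)
step 17: x0=(1.5437, 0.7175) x1=(1.1893, -0.8451) x2=(1.3146, 1.4834) x3=(0.4116, -0.4708) x4=(-0.5445, -0.8770)

0.7994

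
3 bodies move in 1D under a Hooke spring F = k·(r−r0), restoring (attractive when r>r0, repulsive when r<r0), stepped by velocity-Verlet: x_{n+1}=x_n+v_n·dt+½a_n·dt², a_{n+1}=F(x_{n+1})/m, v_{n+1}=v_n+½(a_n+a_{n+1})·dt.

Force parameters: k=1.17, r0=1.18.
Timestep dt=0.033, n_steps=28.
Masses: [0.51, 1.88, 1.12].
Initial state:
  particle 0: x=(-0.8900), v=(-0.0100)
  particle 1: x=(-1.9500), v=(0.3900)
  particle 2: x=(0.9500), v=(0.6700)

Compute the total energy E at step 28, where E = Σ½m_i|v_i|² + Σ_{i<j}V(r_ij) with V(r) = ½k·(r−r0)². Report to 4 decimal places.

2.3869

step 0: x0=(-0.8900) x1=(-1.9500) x2=(0.9500)
step 1: x0=(-0.8894) x1=(-1.9366) x2=(0.9708)
step 2: x0=(-0.8867) x1=(-1.9221) x2=(0.9888)
step 3: x0=(-0.8819) x1=(-1.9065) x2=(1.0040)
step 4: x0=(-0.8750) x1=(-1.8899) x2=(1.0165)
step 5: x0=(-0.8659) x1=(-1.8722) x2=(1.0262)
step 6: x0=(-0.8545) x1=(-1.8535) x2=(1.0332)
step 7: x0=(-0.8410) x1=(-1.8337) x2=(1.0374)
step 8: x0=(-0.8252) x1=(-1.8129) x2=(1.0389)
step 9: x0=(-0.8073) x1=(-1.7911) x2=(1.0377)
step 10: x0=(-0.7872) x1=(-1.7683) x2=(1.0338)
step 11: x0=(-0.7650) x1=(-1.7446) x2=(1.0274)
step 12: x0=(-0.7407) x1=(-1.7199) x2=(1.0185)
step 13: x0=(-0.7146) x1=(-1.6943) x2=(1.0072)
step 14: x0=(-0.6865) x1=(-1.6678) x2=(0.9935)
step 15: x0=(-0.6567) x1=(-1.6404) x2=(0.9775)
step 16: x0=(-0.6253) x1=(-1.6122) x2=(0.9594)
step 17: x0=(-0.5924) x1=(-1.5832) x2=(0.9393)
step 18: x0=(-0.5582) x1=(-1.5533) x2=(0.9172)
step 19: x0=(-0.5227) x1=(-1.5228) x2=(0.8934)
step 20: x0=(-0.4863) x1=(-1.4915) x2=(0.8678)
step 21: x0=(-0.4489) x1=(-1.4596) x2=(0.8407)
step 22: x0=(-0.4108) x1=(-1.4270) x2=(0.8122)
step 23: x0=(-0.3723) x1=(-1.3938) x2=(0.7825)
step 24: x0=(-0.3333) x1=(-1.3600) x2=(0.7516)
step 25: x0=(-0.2943) x1=(-1.3257) x2=(0.7198)
step 26: x0=(-0.2553) x1=(-1.2909) x2=(0.6873)
step 27: x0=(-0.2165) x1=(-1.2557) x2=(0.6540)
step 28: x0=(-0.1781) x1=(-1.2200) x2=(0.6203)
step 0 velocities: v0=(-0.0100) v1=(0.3900) v2=(0.6700)
step 0: KE=0.3944, PE=1.9939, E=2.3883
step 28 velocities: v0=(1.1531) v1=(1.0850) v2=(-1.0263)
step 28: KE=2.0355, PE=0.3514, E=2.3869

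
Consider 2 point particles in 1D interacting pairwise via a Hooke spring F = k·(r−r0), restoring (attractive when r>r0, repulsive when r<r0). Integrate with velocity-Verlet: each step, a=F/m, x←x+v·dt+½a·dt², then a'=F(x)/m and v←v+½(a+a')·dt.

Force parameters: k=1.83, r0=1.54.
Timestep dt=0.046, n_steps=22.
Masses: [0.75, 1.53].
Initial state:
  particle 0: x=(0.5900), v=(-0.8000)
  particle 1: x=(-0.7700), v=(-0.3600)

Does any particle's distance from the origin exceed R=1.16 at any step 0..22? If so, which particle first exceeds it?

yes, particle 1

step 0: x0=(0.5900) x1=(-0.7700)
step 1: x0=(0.5537) x1=(-0.7868)
step 2: x0=(0.5184) x1=(-0.8041)
step 3: x0=(0.4842) x1=(-0.8219)
step 4: x0=(0.4512) x1=(-0.8404)
step 5: x0=(0.4195) x1=(-0.8594)
step 6: x0=(0.3892) x1=(-0.8791)
step 7: x0=(0.3602) x1=(-0.8996)
step 8: x0=(0.3327) x1=(-0.9207)
step 9: x0=(0.3067) x1=(-0.9425)
step 10: x0=(0.2822) x1=(-0.9651)
step 11: x0=(0.2592) x1=(-0.9884)
step 12: x0=(0.2377) x1=(-1.0125)
step 13: x0=(0.2177) x1=(-1.0373)
step 14: x0=(0.1992) x1=(-1.0628)
step 15: x0=(0.1821) x1=(-1.0890)
step 16: x0=(0.1664) x1=(-1.1159)
step 17: x0=(0.1520) x1=(-1.1435)
step 18: x0=(0.1389) x1=(-1.1717)
step 19: x0=(0.1270) x1=(-1.2004)
step 20: x0=(0.1162) x1=(-1.2297)
step 21: x0=(0.1063) x1=(-1.2595)
step 22: x0=(0.0974) x1=(-1.2897)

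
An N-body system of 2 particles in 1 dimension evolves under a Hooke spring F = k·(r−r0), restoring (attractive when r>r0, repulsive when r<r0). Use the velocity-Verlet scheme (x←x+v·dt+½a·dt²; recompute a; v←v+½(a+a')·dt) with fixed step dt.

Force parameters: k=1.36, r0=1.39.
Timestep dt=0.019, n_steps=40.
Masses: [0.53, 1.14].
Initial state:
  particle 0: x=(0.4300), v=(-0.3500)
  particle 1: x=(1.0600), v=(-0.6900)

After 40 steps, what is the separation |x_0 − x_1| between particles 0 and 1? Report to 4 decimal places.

1.1417

step 0: x0=(0.4300) x1=(1.0600)
step 1: x0=(0.4230) x1=(1.0471)
step 2: x0=(0.4153) x1=(1.0344)
step 3: x0=(0.4069) x1=(1.0222)
step 4: x0=(0.3977) x1=(1.0102)
step 5: x0=(0.3879) x1=(0.9986)
step 6: x0=(0.3773) x1=(0.9873)
step 7: x0=(0.3660) x1=(0.9764)
step 8: x0=(0.3539) x1=(0.9658)
step 9: x0=(0.3412) x1=(0.9555)
step 10: x0=(0.3277) x1=(0.9455)
step 11: x0=(0.3135) x1=(0.9359)
step 12: x0=(0.2986) x1=(0.9267)
step 13: x0=(0.2830) x1=(0.9177)
step 14: x0=(0.2667) x1=(0.9091)
step 15: x0=(0.2497) x1=(0.9008)
step 16: x0=(0.2321) x1=(0.8928)
step 17: x0=(0.2137) x1=(0.8851)
step 18: x0=(0.1947) x1=(0.8778)
step 19: x0=(0.1750) x1=(0.8707)
step 20: x0=(0.1547) x1=(0.8640)
step 21: x0=(0.1337) x1=(0.8575)
step 22: x0=(0.1122) x1=(0.8513)
step 23: x0=(0.0900) x1=(0.8454)
step 24: x0=(0.0673) x1=(0.8398)
step 25: x0=(0.0439) x1=(0.8345)
step 26: x0=(0.0200) x1=(0.8294)
step 27: x0=(-0.0044) x1=(0.8245)
step 28: x0=(-0.0293) x1=(0.8199)
step 29: x0=(-0.0548) x1=(0.8155)
step 30: x0=(-0.0807) x1=(0.8114)
step 31: x0=(-0.1071) x1=(0.8074)
step 32: x0=(-0.1339) x1=(0.8037)
step 33: x0=(-0.1611) x1=(0.8002)
step 34: x0=(-0.1888) x1=(0.7968)
step 35: x0=(-0.2168) x1=(0.7936)
step 36: x0=(-0.2452) x1=(0.7906)
step 37: x0=(-0.2739) x1=(0.7878)
step 38: x0=(-0.3029) x1=(0.7851)
step 39: x0=(-0.3321) x1=(0.7825)
step 40: x0=(-0.3617) x1=(0.7800)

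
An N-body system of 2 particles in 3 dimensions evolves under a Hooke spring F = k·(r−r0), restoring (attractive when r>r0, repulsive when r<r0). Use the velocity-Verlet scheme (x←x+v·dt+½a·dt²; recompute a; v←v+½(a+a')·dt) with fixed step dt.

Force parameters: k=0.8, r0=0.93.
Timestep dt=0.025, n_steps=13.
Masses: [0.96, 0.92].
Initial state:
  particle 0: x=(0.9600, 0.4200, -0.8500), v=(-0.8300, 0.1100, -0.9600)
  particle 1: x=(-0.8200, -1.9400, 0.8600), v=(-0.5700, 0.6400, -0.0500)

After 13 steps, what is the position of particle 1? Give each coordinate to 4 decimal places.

(-0.9476, -1.6562, 0.7842)

step 0: x0=(0.9600, 0.4200, -0.8500) x1=(-0.8200, -1.9400, 0.8600)
step 1: x0=(0.9389, 0.4223, -0.8737) x1=(-0.8339, -1.9235, 0.8584)
step 2: x0=(0.9172, 0.4237, -0.8967) x1=(-0.8471, -1.9061, 0.8561)
step 3: x0=(0.8947, 0.4242, -0.9191) x1=(-0.8596, -1.8878, 0.8532)
step 4: x0=(0.8716, 0.4239, -0.9407) x1=(-0.8714, -1.8686, 0.8495)
step 5: x0=(0.8479, 0.4227, -0.9617) x1=(-0.8825, -1.8485, 0.8451)
step 6: x0=(0.8235, 0.4206, -0.9821) x1=(-0.8930, -1.8274, 0.8401)
step 7: x0=(0.7984, 0.4177, -1.0017) x1=(-0.9027, -1.8055, 0.8343)
step 8: x0=(0.7727, 0.4140, -1.0207) x1=(-0.9118, -1.7827, 0.8277)
step 9: x0=(0.7464, 0.4094, -1.0389) x1=(-0.9203, -1.7591, 0.8205)
step 10: x0=(0.7195, 0.4040, -1.0565) x1=(-0.9280, -1.7346, 0.8125)
step 11: x0=(0.6919, 0.3978, -1.0733) x1=(-0.9352, -1.7093, 0.8038)
step 12: x0=(0.6637, 0.3908, -1.0895) x1=(-0.9417, -1.6831, 0.7944)
step 13: x0=(0.6350, 0.3831, -1.1050) x1=(-0.9476, -1.6562, 0.7842)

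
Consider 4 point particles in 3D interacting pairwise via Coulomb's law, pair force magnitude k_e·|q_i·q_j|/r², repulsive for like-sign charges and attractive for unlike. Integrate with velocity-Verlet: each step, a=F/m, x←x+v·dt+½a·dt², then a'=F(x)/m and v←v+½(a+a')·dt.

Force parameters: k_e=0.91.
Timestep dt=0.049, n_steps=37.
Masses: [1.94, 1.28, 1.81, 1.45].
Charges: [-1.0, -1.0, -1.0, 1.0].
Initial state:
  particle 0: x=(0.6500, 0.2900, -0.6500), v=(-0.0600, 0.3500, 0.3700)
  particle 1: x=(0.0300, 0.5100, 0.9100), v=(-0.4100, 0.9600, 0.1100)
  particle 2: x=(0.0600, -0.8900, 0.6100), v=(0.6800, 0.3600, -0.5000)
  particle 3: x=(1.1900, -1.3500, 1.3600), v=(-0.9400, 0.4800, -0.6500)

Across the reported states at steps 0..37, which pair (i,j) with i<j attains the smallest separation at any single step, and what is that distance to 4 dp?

pair (2,3), distance 0.4275

step 0: x0=(0.6500, 0.2900, -0.6500) x1=(0.0300, 0.5100, 0.9100) x2=(0.0600, -0.8900, 0.6100) x3=(1.1900, -1.3500, 1.3600)
step 1: x0=(0.6472, 0.3072, -0.6321) x1=(0.0099, 0.5573, 0.9158) x2=(0.0935, -0.8729, 0.5857) x3=(1.1436, -1.3262, 1.3278)
step 2: x0=(0.6447, 0.3244, -0.6147) x1=(-0.0103, 0.6053, 0.9224) x2=(0.1274, -0.8567, 0.5619) x3=(1.0963, -1.3017, 1.2950)
step 3: x0=(0.6425, 0.3418, -0.5977) x1=(-0.0307, 0.6537, 0.9297) x2=(0.1618, -0.8416, 0.5387) x3=(1.0481, -1.2765, 1.2615)
step 4: x0=(0.6406, 0.3592, -0.5813) x1=(-0.0512, 0.7026, 0.9378) x2=(0.1967, -0.8276, 0.5161) x3=(0.9991, -1.2505, 1.2271)
step 5: x0=(0.6389, 0.3767, -0.5653) x1=(-0.0719, 0.7520, 0.9467) x2=(0.2322, -0.8146, 0.4942) x3=(0.9491, -1.2237, 1.1918)
step 6: x0=(0.6376, 0.3942, -0.5497) x1=(-0.0927, 0.8018, 0.9562) x2=(0.2684, -0.8028, 0.4731) x3=(0.8980, -1.1959, 1.1555)
step 7: x0=(0.6365, 0.4119, -0.5347) x1=(-0.1138, 0.8520, 0.9665) x2=(0.3053, -0.7921, 0.4530) x3=(0.8459, -1.1671, 1.1179)
step 8: x0=(0.6357, 0.4297, -0.5200) x1=(-0.1352, 0.9025, 0.9774) x2=(0.3429, -0.7827, 0.4341) x3=(0.7926, -1.1372, 1.0788)
step 9: x0=(0.6352, 0.4475, -0.5058) x1=(-0.1567, 0.9533, 0.9890) x2=(0.3815, -0.7747, 0.4166) x3=(0.7381, -1.1059, 1.0381)
step 10: x0=(0.6349, 0.4655, -0.4920) x1=(-0.1785, 1.0044, 1.0012) x2=(0.4209, -0.7682, 0.4008) x3=(0.6824, -1.0731, 0.9952)
step 11: x0=(0.6349, 0.4835, -0.4787) x1=(-0.2006, 1.0558, 1.0140) x2=(0.4612, -0.7634, 0.3871) x3=(0.6255, -1.0386, 0.9496)
step 12: x0=(0.6351, 0.5017, -0.4657) x1=(-0.2229, 1.1073, 1.0273) x2=(0.5022, -0.7605, 0.3762) x3=(0.5676, -1.0020, 0.9007)
step 13: x0=(0.6354, 0.5199, -0.4530) x1=(-0.2455, 1.1591, 1.0411) x2=(0.5437, -0.7598, 0.3687) x3=(0.5091, -0.9631, 0.8475)
step 14: x0=(0.6360, 0.5382, -0.4407) x1=(-0.2683, 1.2110, 1.0555) x2=(0.5850, -0.7614, 0.3654) x3=(0.4509, -0.9213, 0.7890)
step 15: x0=(0.6366, 0.5566, -0.4287) x1=(-0.2914, 1.2631, 1.0703) x2=(0.6248, -0.7655, 0.3672) x3=(0.3945, -0.8768, 0.7242)
step 16: x0=(0.6374, 0.5750, -0.4170) x1=(-0.3147, 1.3154, 1.0855) x2=(0.6614, -0.7719, 0.3744) x3=(0.3423, -0.8296, 0.6529)
step 17: x0=(0.6383, 0.5934, -0.4056) x1=(-0.3383, 1.3677, 1.1010) x2=(0.6932, -0.7797, 0.3859) x3=(0.2961, -0.7806, 0.5759)
step 18: x0=(0.6392, 0.6118, -0.3944) x1=(-0.3621, 1.4202, 1.1170) x2=(0.7194, -0.7882, 0.4004) x3=(0.2570, -0.7310, 0.4954)
step 19: x0=(0.6402, 0.6301, -0.3834) x1=(-0.3862, 1.4728, 1.1332) x2=(0.7406, -0.7965, 0.4161) x3=(0.2244, -0.6815, 0.4133)
step 20: x0=(0.6411, 0.6483, -0.3726) x1=(-0.4105, 1.5255, 1.1498) x2=(0.7576, -0.8045, 0.4320) x3=(0.1972, -0.6324, 0.3310)
step 21: x0=(0.6420, 0.6664, -0.3620) x1=(-0.4351, 1.5782, 1.1666) x2=(0.7716, -0.8120, 0.4474) x3=(0.1741, -0.5838, 0.2493)
step 22: x0=(0.6429, 0.6842, -0.3515) x1=(-0.4599, 1.6311, 1.1836) x2=(0.7832, -0.8190, 0.4623) x3=(0.1542, -0.5355, 0.1683)
step 23: x0=(0.6437, 0.7017, -0.3412) x1=(-0.4849, 1.6841, 1.2009) x2=(0.7931, -0.8258, 0.4764) x3=(0.1367, -0.4873, 0.0882)
step 24: x0=(0.6443, 0.7190, -0.3310) x1=(-0.5101, 1.7373, 1.2183) x2=(0.8018, -0.8323, 0.4899) x3=(0.1212, -0.4391, 0.0090)
step 25: x0=(0.6448, 0.7358, -0.3211) x1=(-0.5355, 1.7905, 1.2360) x2=(0.8095, -0.8387, 0.5027) x3=(0.1072, -0.3907, -0.0694)
step 26: x0=(0.6450, 0.7523, -0.3113) x1=(-0.5612, 1.8438, 1.2538) x2=(0.8165, -0.8450, 0.5151) x3=(0.0947, -0.3419, -0.1471)
step 27: x0=(0.6451, 0.7683, -0.3017) x1=(-0.5870, 1.8973, 1.2717) x2=(0.8229, -0.8513, 0.5270) x3=(0.0833, -0.2927, -0.2240)
step 28: x0=(0.6448, 0.7838, -0.2923) x1=(-0.6130, 1.9509, 1.2898) x2=(0.8289, -0.8576, 0.5385) x3=(0.0730, -0.2428, -0.3002)
step 29: x0=(0.6442, 0.7988, -0.2833) x1=(-0.6392, 2.0046, 1.3080) x2=(0.8345, -0.8640, 0.5496) x3=(0.0638, -0.1923, -0.3757)
step 30: x0=(0.6433, 0.8133, -0.2746) x1=(-0.6656, 2.0584, 1.3263) x2=(0.8399, -0.8704, 0.5605) x3=(0.0555, -0.1411, -0.4505)
step 31: x0=(0.6420, 0.8272, -0.2663) x1=(-0.6922, 2.1124, 1.3447) x2=(0.8450, -0.8770, 0.5711) x3=(0.0481, -0.0891, -0.5245)
step 32: x0=(0.6403, 0.8405, -0.2585) x1=(-0.7189, 2.1665, 1.3633) x2=(0.8500, -0.8837, 0.5815) x3=(0.0417, -0.0363, -0.5977)
step 33: x0=(0.6381, 0.8533, -0.2512) x1=(-0.7458, 2.2207, 1.3819) x2=(0.8548, -0.8906, 0.5917) x3=(0.0361, 0.0173, -0.6701)
step 34: x0=(0.6356, 0.8656, -0.2445) x1=(-0.7729, 2.2751, 1.4006) x2=(0.8596, -0.8976, 0.6017) x3=(0.0314, 0.0716, -0.7415)
step 35: x0=(0.6326, 0.8774, -0.2384) x1=(-0.8001, 2.3296, 1.4194) x2=(0.8642, -0.9048, 0.6116) x3=(0.0275, 0.1267, -0.8120)
step 36: x0=(0.6291, 0.8888, -0.2330) x1=(-0.8275, 2.3842, 1.4382) x2=(0.8688, -0.9122, 0.6213) x3=(0.0243, 0.1825, -0.8814)
step 37: x0=(0.6253, 0.8998, -0.2283) x1=(-0.8550, 2.4390, 1.4571) x2=(0.8734, -0.9198, 0.6310) x3=(0.0219, 0.2389, -0.9499)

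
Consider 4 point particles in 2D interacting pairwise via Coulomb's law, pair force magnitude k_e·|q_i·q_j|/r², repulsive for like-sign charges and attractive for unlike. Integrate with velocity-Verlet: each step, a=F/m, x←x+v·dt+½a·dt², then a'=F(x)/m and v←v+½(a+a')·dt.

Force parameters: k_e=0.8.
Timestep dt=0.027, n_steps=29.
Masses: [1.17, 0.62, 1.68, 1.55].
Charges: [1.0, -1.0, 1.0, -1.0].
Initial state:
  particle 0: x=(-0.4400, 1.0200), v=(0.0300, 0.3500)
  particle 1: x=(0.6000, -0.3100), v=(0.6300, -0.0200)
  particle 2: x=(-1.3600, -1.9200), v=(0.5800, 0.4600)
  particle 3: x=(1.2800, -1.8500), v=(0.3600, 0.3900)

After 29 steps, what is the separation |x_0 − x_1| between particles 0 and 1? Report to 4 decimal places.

step 0: x0=(-0.4400, 1.0200) x1=(0.6000, -0.3100) x2=(-1.3600, -1.9200) x3=(1.2800, -1.8500)
step 1: x0=(-0.4391, 1.0294) x1=(0.6168, -0.3103) x2=(-1.3443, -1.9076) x3=(1.2897, -1.8395)
step 2: x0=(-0.4381, 1.0387) x1=(0.6331, -0.3101) x2=(-1.3285, -1.8952) x3=(1.2994, -1.8291)
step 3: x0=(-0.4369, 1.0478) x1=(0.6490, -0.3095) x2=(-1.3127, -1.8827) x3=(1.3091, -1.8188)
step 4: x0=(-0.4356, 1.0568) x1=(0.6644, -0.3084) x2=(-1.2967, -1.8703) x3=(1.3187, -1.8087)
step 5: x0=(-0.4342, 1.0657) x1=(0.6794, -0.3068) x2=(-1.2807, -1.8579) x3=(1.3284, -1.7986)
step 6: x0=(-0.4326, 1.0746) x1=(0.6940, -0.3048) x2=(-1.2646, -1.8455) x3=(1.3380, -1.7886)
step 7: x0=(-0.4308, 1.0833) x1=(0.7081, -0.3023) x2=(-1.2484, -1.8331) x3=(1.3476, -1.7787)
step 8: x0=(-0.4290, 1.0919) x1=(0.7217, -0.2993) x2=(-1.2321, -1.8206) x3=(1.3572, -1.7689)
step 9: x0=(-0.4270, 1.1003) x1=(0.7349, -0.2959) x2=(-1.2157, -1.8082) x3=(1.3668, -1.7593)
step 10: x0=(-0.4248, 1.1087) x1=(0.7476, -0.2920) x2=(-1.1993, -1.7958) x3=(1.3764, -1.7497)
step 11: x0=(-0.4226, 1.1170) x1=(0.7599, -0.2877) x2=(-1.1827, -1.7834) x3=(1.3859, -1.7403)
step 12: x0=(-0.4202, 1.1252) x1=(0.7717, -0.2828) x2=(-1.1661, -1.7710) x3=(1.3955, -1.7309)
step 13: x0=(-0.4176, 1.1333) x1=(0.7831, -0.2775) x2=(-1.1494, -1.7586) x3=(1.4050, -1.7217)
step 14: x0=(-0.4150, 1.1414) x1=(0.7940, -0.2718) x2=(-1.1325, -1.7461) x3=(1.4145, -1.7126)
step 15: x0=(-0.4122, 1.1493) x1=(0.8045, -0.2656) x2=(-1.1156, -1.7337) x3=(1.4240, -1.7036)
step 16: x0=(-0.4093, 1.1571) x1=(0.8145, -0.2589) x2=(-1.0986, -1.7213) x3=(1.4335, -1.6947)
step 17: x0=(-0.4062, 1.1648) x1=(0.8241, -0.2518) x2=(-1.0816, -1.7089) x3=(1.4429, -1.6860)
step 18: x0=(-0.4030, 1.1725) x1=(0.8332, -0.2442) x2=(-1.0644, -1.6965) x3=(1.4524, -1.6773)
step 19: x0=(-0.3997, 1.1801) x1=(0.8418, -0.2362) x2=(-1.0471, -1.6841) x3=(1.4618, -1.6688)
step 20: x0=(-0.3963, 1.1876) x1=(0.8500, -0.2277) x2=(-1.0297, -1.6717) x3=(1.4712, -1.6603)
step 21: x0=(-0.3927, 1.1950) x1=(0.8577, -0.2188) x2=(-1.0123, -1.6593) x3=(1.4806, -1.6520)
step 22: x0=(-0.3890, 1.2023) x1=(0.8650, -0.2094) x2=(-0.9947, -1.6469) x3=(1.4900, -1.6438)
step 23: x0=(-0.3852, 1.2095) x1=(0.8718, -0.1995) x2=(-0.9770, -1.6345) x3=(1.4993, -1.6358)
step 24: x0=(-0.3812, 1.2166) x1=(0.8781, -0.1893) x2=(-0.9593, -1.6221) x3=(1.5087, -1.6278)
step 25: x0=(-0.3771, 1.2237) x1=(0.8839, -0.1786) x2=(-0.9414, -1.6097) x3=(1.5180, -1.6199)
step 26: x0=(-0.3729, 1.2307) x1=(0.8893, -0.1674) x2=(-0.9235, -1.5973) x3=(1.5273, -1.6122)
step 27: x0=(-0.3686, 1.2376) x1=(0.8943, -0.1558) x2=(-0.9054, -1.5849) x3=(1.5366, -1.6046)
step 28: x0=(-0.3641, 1.2444) x1=(0.8987, -0.1438) x2=(-0.8872, -1.5725) x3=(1.5459, -1.5970)
step 29: x0=(-0.3595, 1.2512) x1=(0.9027, -0.1314) x2=(-0.8690, -1.5601) x3=(1.5551, -1.5896)

1.8721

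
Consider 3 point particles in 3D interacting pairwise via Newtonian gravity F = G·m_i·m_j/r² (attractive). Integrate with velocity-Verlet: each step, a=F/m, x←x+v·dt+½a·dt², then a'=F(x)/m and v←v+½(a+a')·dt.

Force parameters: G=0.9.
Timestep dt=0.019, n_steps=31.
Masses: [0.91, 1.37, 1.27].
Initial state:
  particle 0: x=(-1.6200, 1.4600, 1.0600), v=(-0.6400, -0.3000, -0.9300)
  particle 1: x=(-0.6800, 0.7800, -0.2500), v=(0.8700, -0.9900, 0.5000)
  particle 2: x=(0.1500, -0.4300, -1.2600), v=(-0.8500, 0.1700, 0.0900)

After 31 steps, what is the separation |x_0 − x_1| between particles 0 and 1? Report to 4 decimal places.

step 0: x0=(-1.6200, 1.4600, 1.0600) x1=(-0.6800, 0.7800, -0.2500) x2=(0.1500, -0.4300, -1.2600)
step 1: x0=(-1.6321, 1.4543, 1.0423) x1=(-0.6635, 0.7612, -0.2405) x2=(0.1338, -0.4267, -1.2582)
step 2: x0=(-1.6441, 1.4484, 1.0244) x1=(-0.6469, 0.7423, -0.2310) x2=(0.1175, -0.4233, -1.2564)
step 3: x0=(-1.6560, 1.4426, 1.0064) x1=(-0.6304, 0.7233, -0.2215) x2=(0.1012, -0.4198, -1.2544)
step 4: x0=(-1.6679, 1.4366, 0.9883) x1=(-0.6138, 0.7043, -0.2121) x2=(0.0848, -0.4162, -1.2523)
step 5: x0=(-1.6796, 1.4305, 0.9701) x1=(-0.5973, 0.6853, -0.2026) x2=(0.0683, -0.4124, -1.2502)
step 6: x0=(-1.6912, 1.4244, 0.9517) x1=(-0.5807, 0.6662, -0.1932) x2=(0.0517, -0.4086, -1.2479)
step 7: x0=(-1.7026, 1.4182, 0.9332) x1=(-0.5642, 0.6470, -0.1839) x2=(0.0350, -0.4046, -1.2454)
step 8: x0=(-1.7140, 1.4119, 0.9146) x1=(-0.5476, 0.6278, -0.1745) x2=(0.0183, -0.4005, -1.2429)
step 9: x0=(-1.7253, 1.4055, 0.8959) x1=(-0.5310, 0.6085, -0.1653) x2=(0.0015, -0.3962, -1.2402)
step 10: x0=(-1.7364, 1.3991, 0.8771) x1=(-0.5145, 0.5891, -0.1561) x2=(-0.0154, -0.3918, -1.2373)
step 11: x0=(-1.7475, 1.3925, 0.8582) x1=(-0.4980, 0.5696, -0.1469) x2=(-0.0324, -0.3873, -1.2343)
step 12: x0=(-1.7584, 1.3859, 0.8392) x1=(-0.4814, 0.5501, -0.1379) x2=(-0.0494, -0.3827, -1.2312)
step 13: x0=(-1.7692, 1.3792, 0.8201) x1=(-0.4649, 0.5306, -0.1289) x2=(-0.0665, -0.3779, -1.2279)
step 14: x0=(-1.7799, 1.3724, 0.8009) x1=(-0.4484, 0.5109, -0.1200) x2=(-0.0837, -0.3730, -1.2244)
step 15: x0=(-1.7905, 1.3655, 0.7816) x1=(-0.4319, 0.4912, -0.1112) x2=(-0.1010, -0.3679, -1.2207)
step 16: x0=(-1.8009, 1.3585, 0.7622) x1=(-0.4154, 0.4714, -0.1026) x2=(-0.1183, -0.3627, -1.2169)
step 17: x0=(-1.8113, 1.3515, 0.7427) x1=(-0.3990, 0.4515, -0.0940) x2=(-0.1357, -0.3573, -1.2129)
step 18: x0=(-1.8215, 1.3444, 0.7231) x1=(-0.3825, 0.4315, -0.0856) x2=(-0.1531, -0.3518, -1.2086)
step 19: x0=(-1.8316, 1.3371, 0.7035) x1=(-0.3661, 0.4115, -0.0773) x2=(-0.1706, -0.3462, -1.2042)
step 20: x0=(-1.8415, 1.3298, 0.6838) x1=(-0.3498, 0.3913, -0.0692) x2=(-0.1881, -0.3404, -1.1996)
step 21: x0=(-1.8514, 1.3224, 0.6640) x1=(-0.3334, 0.3711, -0.0612) x2=(-0.2057, -0.3344, -1.1947)
step 22: x0=(-1.8611, 1.3150, 0.6441) x1=(-0.3171, 0.3508, -0.0534) x2=(-0.2234, -0.3283, -1.1896)
step 23: x0=(-1.8708, 1.3074, 0.6242) x1=(-0.3009, 0.3305, -0.0457) x2=(-0.2410, -0.3221, -1.1843)
step 24: x0=(-1.8803, 1.2998, 0.6041) x1=(-0.2847, 0.3100, -0.0382) x2=(-0.2587, -0.3157, -1.1787)
step 25: x0=(-1.8896, 1.2920, 0.5841) x1=(-0.2685, 0.2895, -0.0310) x2=(-0.2764, -0.3091, -1.1728)
step 26: x0=(-1.8989, 1.2842, 0.5639) x1=(-0.2525, 0.2689, -0.0239) x2=(-0.2942, -0.3024, -1.1667)
step 27: x0=(-1.9081, 1.2763, 0.5437) x1=(-0.2364, 0.2482, -0.0170) x2=(-0.3119, -0.2956, -1.1604)
step 28: x0=(-1.9171, 1.2684, 0.5235) x1=(-0.2205, 0.2274, -0.0104) x2=(-0.3297, -0.2886, -1.1537)
step 29: x0=(-1.9260, 1.2603, 0.5031) x1=(-0.2046, 0.2066, -0.0039) x2=(-0.3475, -0.2815, -1.1468)
step 30: x0=(-1.9348, 1.2522, 0.4827) x1=(-0.1889, 0.1857, 0.0023) x2=(-0.3652, -0.2743, -1.1396)
step 31: x0=(-1.9435, 1.2439, 0.4623) x1=(-0.1732, 0.1647, 0.0083) x2=(-0.3829, -0.2669, -1.1322)

2.1225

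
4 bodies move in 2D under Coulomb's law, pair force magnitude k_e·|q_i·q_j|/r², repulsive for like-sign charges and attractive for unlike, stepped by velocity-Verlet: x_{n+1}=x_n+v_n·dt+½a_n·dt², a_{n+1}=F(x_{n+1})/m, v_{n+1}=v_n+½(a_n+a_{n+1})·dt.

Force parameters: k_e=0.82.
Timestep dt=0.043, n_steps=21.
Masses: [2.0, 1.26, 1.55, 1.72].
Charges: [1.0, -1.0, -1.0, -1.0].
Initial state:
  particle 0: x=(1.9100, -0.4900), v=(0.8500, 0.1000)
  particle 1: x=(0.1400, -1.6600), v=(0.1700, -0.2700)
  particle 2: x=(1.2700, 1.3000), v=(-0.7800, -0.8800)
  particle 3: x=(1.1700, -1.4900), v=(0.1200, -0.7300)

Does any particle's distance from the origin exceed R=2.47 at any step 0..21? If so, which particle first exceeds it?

step 0: x0=(1.9100, -0.4900) x1=(0.1400, -1.6600) x2=(1.2700, 1.3000) x3=(1.1700, -1.4900)
step 1: x0=(1.9463, -0.4858) x1=(0.1469, -1.6717) x2=(1.2365, 1.2621) x3=(1.1757, -1.5212)
step 2: x0=(1.9821, -0.4819) x1=(0.1528, -1.6835) x2=(1.2032, 1.2242) x3=(1.1826, -1.5519)
step 3: x0=(2.0174, -0.4783) x1=(0.1578, -1.6954) x2=(1.1700, 1.1863) x3=(1.1905, -1.5822)
step 4: x0=(2.0523, -0.4748) x1=(0.1618, -1.7075) x2=(1.1370, 1.1484) x3=(1.1996, -1.6122)
step 5: x0=(2.0867, -0.4716) x1=(0.1649, -1.7196) x2=(1.1041, 1.1104) x3=(1.2097, -1.6419)
step 6: x0=(2.1207, -0.4685) x1=(0.1671, -1.7319) x2=(1.0715, 1.0724) x3=(1.2209, -1.6713)
step 7: x0=(2.1542, -0.4655) x1=(0.1683, -1.7442) x2=(1.0390, 1.0345) x3=(1.2331, -1.7005)
step 8: x0=(2.1873, -0.4628) x1=(0.1686, -1.7565) x2=(1.0067, 0.9965) x3=(1.2463, -1.7294)
step 9: x0=(2.2200, -0.4602) x1=(0.1680, -1.7689) x2=(0.9746, 0.9586) x3=(1.2604, -1.7582)
step 10: x0=(2.2522, -0.4577) x1=(0.1665, -1.7814) x2=(0.9427, 0.9207) x3=(1.2756, -1.7868)
step 11: x0=(2.2840, -0.4553) x1=(0.1641, -1.7939) x2=(0.9110, 0.8829) x3=(1.2916, -1.8153)
step 12: x0=(2.3154, -0.4531) x1=(0.1610, -1.8064) x2=(0.8795, 0.8451) x3=(1.3086, -1.8436)
step 13: x0=(2.3464, -0.4511) x1=(0.1570, -1.8190) x2=(0.8482, 0.8075) x3=(1.3264, -1.8719)
step 14: x0=(2.3771, -0.4491) x1=(0.1523, -1.8316) x2=(0.8172, 0.7699) x3=(1.3450, -1.9000)
step 15: x0=(2.4073, -0.4473) x1=(0.1468, -1.8441) x2=(0.7863, 0.7324) x3=(1.3645, -1.9281)
step 16: x0=(2.4372, -0.4457) x1=(0.1407, -1.8568) x2=(0.7556, 0.6950) x3=(1.3847, -1.9561)
step 17: x0=(2.4667, -0.4441) x1=(0.1338, -1.8694) x2=(0.7252, 0.6578) x3=(1.4057, -1.9841)
step 18: x0=(2.4958, -0.4427) x1=(0.1263, -1.8821) x2=(0.6949, 0.6207) x3=(1.4273, -2.0120)
step 19: x0=(2.5246, -0.4415) x1=(0.1183, -1.8948) x2=(0.6648, 0.5838) x3=(1.4497, -2.0399)
step 20: x0=(2.5530, -0.4404) x1=(0.1096, -1.9075) x2=(0.6349, 0.5470) x3=(1.4727, -2.0678)
step 21: x0=(2.5811, -0.4394) x1=(0.1004, -1.9202) x2=(0.6052, 0.5105) x3=(1.4963, -2.0956)

yes, particle 0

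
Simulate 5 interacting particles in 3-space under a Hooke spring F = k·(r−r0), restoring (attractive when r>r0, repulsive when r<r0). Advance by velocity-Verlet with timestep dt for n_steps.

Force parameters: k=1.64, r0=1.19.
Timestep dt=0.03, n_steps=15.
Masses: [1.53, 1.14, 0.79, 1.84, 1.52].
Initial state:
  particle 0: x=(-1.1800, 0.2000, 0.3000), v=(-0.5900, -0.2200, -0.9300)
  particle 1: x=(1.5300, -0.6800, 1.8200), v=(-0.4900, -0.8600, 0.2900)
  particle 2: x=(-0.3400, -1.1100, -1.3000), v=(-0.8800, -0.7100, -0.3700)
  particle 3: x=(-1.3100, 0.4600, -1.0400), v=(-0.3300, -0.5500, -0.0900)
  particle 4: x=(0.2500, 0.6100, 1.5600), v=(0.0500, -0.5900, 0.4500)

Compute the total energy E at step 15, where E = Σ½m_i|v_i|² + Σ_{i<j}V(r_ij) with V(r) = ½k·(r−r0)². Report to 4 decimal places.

step 0: x0=(-1.1800, 0.2000, 0.3000) x1=(1.5300, -0.6800, 1.8200) x2=(-0.3400, -1.1100, -1.3000) x3=(-1.3100, 0.4600, -1.0400) x4=(0.2500, 0.6100, 1.5600)
step 1: x0=(-1.1964, 0.1929, 0.2724) x1=(1.5118, -0.7048, 1.8253) x2=(-0.3656, -1.1289, -1.3066) x3=(-1.3186, 0.4430, -1.0412) x4=(0.2508, 0.5914, 1.5716)
step 2: x0=(-1.2103, 0.1849, 0.2453) x1=(1.4865, -0.7276, 1.8239) x2=(-0.3894, -1.1429, -1.3042) x3=(-1.3244, 0.4249, -1.0395) x4=(0.2501, 0.5711, 1.5795)
step 3: x0=(-1.2215, 0.1759, 0.2190) x1=(1.4542, -0.7484, 1.8156) x2=(-0.4113, -1.1522, -1.2929) x3=(-1.3277, 0.4057, -1.0348) x4=(0.2480, 0.5490, 1.5835)
step 4: x0=(-1.2302, 0.1659, 0.1934) x1=(1.4150, -0.7671, 1.8006) x2=(-0.4314, -1.1568, -1.2727) x3=(-1.3282, 0.3855, -1.0271) x4=(0.2443, 0.5251, 1.5837)
step 5: x0=(-1.2364, 0.1550, 0.1687) x1=(1.3690, -0.7838, 1.7789) x2=(-0.4496, -1.1567, -1.2438) x3=(-1.3263, 0.3643, -1.0167) x4=(0.2390, 0.4996, 1.5800)
step 6: x0=(-1.2400, 0.1430, 0.1449) x1=(1.3164, -0.7985, 1.7507) x2=(-0.4659, -1.1523, -1.2065) x3=(-1.3218, 0.3421, -1.0034) x4=(0.2320, 0.4724, 1.5725)
step 7: x0=(-1.2412, 0.1302, 0.1222) x1=(1.2574, -0.8112, 1.7161) x2=(-0.4803, -1.1435, -1.1611) x3=(-1.3148, 0.3190, -0.9874) x4=(0.2234, 0.4436, 1.5613)
step 8: x0=(-1.2400, 0.1164, 0.1006) x1=(1.1923, -0.8220, 1.6753) x2=(-0.4927, -1.1308, -1.1079) x3=(-1.3055, 0.2950, -0.9687) x4=(0.2132, 0.4134, 1.5463)
step 9: x0=(-1.2365, 0.1017, 0.0802) x1=(1.1214, -0.8309, 1.6286) x2=(-0.5033, -1.1143, -1.0475) x3=(-1.2939, 0.2700, -0.9475) x4=(0.2013, 0.3817, 1.5277)
step 10: x0=(-1.2308, 0.0861, 0.0611) x1=(1.0449, -0.8380, 1.5763) x2=(-0.5120, -1.0943, -0.9802) x3=(-1.2801, 0.2443, -0.9239) x4=(0.1877, 0.3487, 1.5055)
step 11: x0=(-1.2230, 0.0698, 0.0432) x1=(0.9633, -0.8434, 1.5186) x2=(-0.5189, -1.0711, -0.9067) x3=(-1.2642, 0.2178, -0.8979) x4=(0.1724, 0.3144, 1.4800)
step 12: x0=(-1.2133, 0.0527, 0.0267) x1=(0.8768, -0.8472, 1.4559) x2=(-0.5241, -1.0452, -0.8274) x3=(-1.2464, 0.1907, -0.8698) x4=(0.1556, 0.2791, 1.4513)
step 13: x0=(-1.2017, 0.0349, 0.0116) x1=(0.7860, -0.8494, 1.3887) x2=(-0.5277, -1.0167, -0.7430) x3=(-1.2268, 0.1629, -0.8397) x4=(0.1371, 0.2428, 1.4195)
step 14: x0=(-1.1885, 0.0165, -0.0020) x1=(0.6913, -0.8502, 1.3172) x2=(-0.5297, -0.9862, -0.6540) x3=(-1.2056, 0.1345, -0.8077) x4=(0.1171, 0.2056, 1.3848)
step 15: x0=(-1.1738, -0.0024, -0.0143) x1=(0.5930, -0.8497, 1.2419) x2=(-0.5303, -0.9539, -0.5612) x3=(-1.1827, 0.1057, -0.7740) x4=(0.0956, 0.1678, 1.3474)
step 0 velocities: v0=(-0.5900, -0.2200, -0.9300) v1=(-0.4900, -0.8600, 0.2900) v2=(-0.8800, -0.7100, -0.3700) v3=(-0.3300, -0.5500, -0.0900) v4=(0.0500, -0.5900, 0.4500)
step 0: KE=2.9367, PE=24.6617, E=27.5984
step 15 velocities: v0=(0.5130, -0.6386, -0.3837) v1=(-3.3273, 0.0346, -2.5648) v2=(0.0038, 1.0971, 3.1478) v3=(0.7836, -0.9686, 1.1480) v4=(-0.7396, -1.2722, -1.2858)
step 15: KE=20.6189, PE=6.9521, E=27.5710

27.5710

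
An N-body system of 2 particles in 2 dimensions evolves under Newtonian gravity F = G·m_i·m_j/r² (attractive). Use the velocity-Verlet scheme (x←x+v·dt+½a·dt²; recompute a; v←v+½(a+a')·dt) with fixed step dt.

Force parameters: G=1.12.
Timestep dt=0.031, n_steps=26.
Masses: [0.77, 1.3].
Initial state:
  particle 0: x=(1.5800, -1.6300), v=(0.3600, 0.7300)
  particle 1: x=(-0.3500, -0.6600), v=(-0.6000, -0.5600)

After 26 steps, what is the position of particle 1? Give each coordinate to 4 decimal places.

(-0.7816, -1.1270)

step 0: x0=(1.5800, -1.6300) x1=(-0.3500, -0.6600)
step 1: x0=(1.5910, -1.6073) x1=(-0.3685, -0.6774)
step 2: x0=(1.6018, -1.5845) x1=(-0.3869, -0.6949)
step 3: x0=(1.6123, -1.5615) x1=(-0.4051, -0.7124)
step 4: x0=(1.6225, -1.5385) x1=(-0.4231, -0.7300)
step 5: x0=(1.6324, -1.5153) x1=(-0.4410, -0.7477)
step 6: x0=(1.6421, -1.4920) x1=(-0.4587, -0.7654)
step 7: x0=(1.6515, -1.4687) x1=(-0.4763, -0.7832)
step 8: x0=(1.6607, -1.4452) x1=(-0.4937, -0.8011)
step 9: x0=(1.6696, -1.4217) x1=(-0.5110, -0.8190)
step 10: x0=(1.6782, -1.3981) x1=(-0.5281, -0.8369)
step 11: x0=(1.6865, -1.3745) x1=(-0.5450, -0.8549)
step 12: x0=(1.6946, -1.3507) x1=(-0.5618, -0.8729)
step 13: x0=(1.7025, -1.3270) x1=(-0.5784, -0.8909)
step 14: x0=(1.7101, -1.3031) x1=(-0.5949, -0.9090)
step 15: x0=(1.7174, -1.2793) x1=(-0.6112, -0.9271)
step 16: x0=(1.7245, -1.2554) x1=(-0.6274, -0.9452)
step 17: x0=(1.7313, -1.2314) x1=(-0.6435, -0.9633)
step 18: x0=(1.7379, -1.2075) x1=(-0.6594, -0.9815)
step 19: x0=(1.7443, -1.1835) x1=(-0.6751, -0.9996)
step 20: x0=(1.7504, -1.1595) x1=(-0.6907, -1.0178)
step 21: x0=(1.7563, -1.1355) x1=(-0.7062, -1.0360)
step 22: x0=(1.7619, -1.1114) x1=(-0.7215, -1.0542)
step 23: x0=(1.7673, -1.0874) x1=(-0.7367, -1.0724)
step 24: x0=(1.7725, -1.0634) x1=(-0.7518, -1.0906)
step 25: x0=(1.7775, -1.0393) x1=(-0.7667, -1.1088)
step 26: x0=(1.7823, -1.0153) x1=(-0.7816, -1.1270)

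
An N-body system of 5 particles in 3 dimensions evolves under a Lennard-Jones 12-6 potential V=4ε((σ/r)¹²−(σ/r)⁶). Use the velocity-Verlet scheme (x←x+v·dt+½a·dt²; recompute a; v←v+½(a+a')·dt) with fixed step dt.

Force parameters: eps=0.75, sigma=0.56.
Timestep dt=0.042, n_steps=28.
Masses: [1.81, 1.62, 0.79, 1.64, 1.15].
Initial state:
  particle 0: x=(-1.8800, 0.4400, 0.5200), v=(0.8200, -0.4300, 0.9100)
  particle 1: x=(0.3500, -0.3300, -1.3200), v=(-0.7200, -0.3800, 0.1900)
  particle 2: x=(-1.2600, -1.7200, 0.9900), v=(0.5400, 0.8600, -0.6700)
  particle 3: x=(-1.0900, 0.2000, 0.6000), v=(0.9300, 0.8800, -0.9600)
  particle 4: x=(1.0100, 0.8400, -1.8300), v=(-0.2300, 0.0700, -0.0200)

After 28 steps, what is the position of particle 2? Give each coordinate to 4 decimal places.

step 0: x0=(-1.8800, 0.4400, 0.5200) x1=(0.3500, -0.3300, -1.3200) x2=(-1.2600, -1.7200, 0.9900) x3=(-1.0900, 0.2000, 0.6000) x4=(1.0100, 0.8400, -1.8300)
step 1: x0=(-1.8448, 0.4217, 0.5583) x1=(0.3198, -0.3459, -1.3120) x2=(-1.2373, -1.6839, 0.9619) x3=(-1.0518, 0.2372, 0.5596) x4=(1.0003, 0.8429, -1.8308)
step 2: x0=(-1.8078, 0.4030, 0.5966) x1=(0.2896, -0.3618, -1.3041) x2=(-1.2146, -1.6477, 0.9337) x3=(-1.0155, 0.2749, 0.5192) x4=(0.9906, 0.8458, -1.8316)
step 3: x0=(-1.7690, 0.3840, 0.6347) x1=(0.2594, -0.3777, -1.2961) x2=(-1.1920, -1.6116, 0.9056) x3=(-0.9813, 0.3129, 0.4790) x4=(0.9809, 0.8486, -1.8324)
step 4: x0=(-1.7283, 0.3648, 0.6725) x1=(0.2292, -0.3936, -1.2882) x2=(-1.1693, -1.5754, 0.8774) x3=(-0.9491, 0.3510, 0.4392) x4=(0.9711, 0.8514, -1.8332)
step 5: x0=(-1.6859, 0.3456, 0.7097) x1=(0.1990, -0.4094, -1.2803) x2=(-1.1466, -1.5392, 0.8493) x3=(-0.9189, 0.3892, 0.3999) x4=(0.9614, 0.8541, -1.8340)
step 6: x0=(-1.6420, 0.3265, 0.7463) x1=(0.1689, -0.4252, -1.2723) x2=(-1.1239, -1.5030, 0.8211) x3=(-0.8903, 0.4273, 0.3614) x4=(0.9516, 0.8569, -1.8347)
step 7: x0=(-1.5968, 0.3075, 0.7823) x1=(0.1387, -0.4410, -1.2644) x2=(-1.1012, -1.4668, 0.7929) x3=(-0.8630, 0.4652, 0.3235) x4=(0.9418, 0.8596, -1.8354)
step 8: x0=(-1.5507, 0.2887, 0.8177) x1=(0.1086, -0.4568, -1.2565) x2=(-1.0786, -1.4305, 0.7648) x3=(-0.8369, 0.5029, 0.2863) x4=(0.9320, 0.8623, -1.8362)
step 9: x0=(-1.5038, 0.2702, 0.8526) x1=(0.0784, -0.4725, -1.2486) x2=(-1.0559, -1.3942, 0.7366) x3=(-0.8115, 0.5403, 0.2497) x4=(0.9221, 0.8649, -1.8369)
step 10: x0=(-1.4565, 0.2518, 0.8870) x1=(0.0483, -0.4883, -1.2407) x2=(-1.0332, -1.3579, 0.7084) x3=(-0.7866, 0.5775, 0.2135) x4=(0.9123, 0.8676, -1.8376)
step 11: x0=(-1.4088, 0.2335, 0.9211) x1=(0.0182, -0.5040, -1.2327) x2=(-1.0106, -1.3215, 0.6802) x3=(-0.7621, 0.6146, 0.1777) x4=(0.9025, 0.8702, -1.8383)
step 12: x0=(-1.3609, 0.2154, 0.9550) x1=(-0.0120, -0.5197, -1.2248) x2=(-0.9879, -1.2851, 0.6521) x3=(-0.7378, 0.6515, 0.1422) x4=(0.8926, 0.8728, -1.8390)
step 13: x0=(-1.3129, 0.1973, 0.9886) x1=(-0.0421, -0.5354, -1.2169) x2=(-0.9653, -1.2486, 0.6239) x3=(-0.7137, 0.6882, 0.1069) x4=(0.8827, 0.8754, -1.8397)
step 14: x0=(-1.2648, 0.1793, 1.0222) x1=(-0.0722, -0.5511, -1.2090) x2=(-0.9427, -1.2120, 0.5957) x3=(-0.6897, 0.7249, 0.0717) x4=(0.8729, 0.8780, -1.8403)
step 15: x0=(-1.2166, 0.1613, 1.0556) x1=(-0.1023, -0.5668, -1.2011) x2=(-0.9200, -1.1754, 0.5676) x3=(-0.6658, 0.7615, 0.0366) x4=(0.8630, 0.8806, -1.8410)
step 16: x0=(-1.1684, 0.1433, 1.0889) x1=(-0.1325, -0.5825, -1.1931) x2=(-0.8974, -1.1387, 0.5395) x3=(-0.6418, 0.7981, 0.0016) x4=(0.8531, 0.8831, -1.8417)
step 17: x0=(-1.1201, 0.1253, 1.1222) x1=(-0.1626, -0.5981, -1.1852) x2=(-0.8748, -1.1019, 0.5114) x3=(-0.6179, 0.8346, -0.0334) x4=(0.8432, 0.8857, -1.8423)
step 18: x0=(-1.0718, 0.1073, 1.1555) x1=(-0.1927, -0.6138, -1.1772) x2=(-0.8523, -1.0649, 0.4833) x3=(-0.5941, 0.8711, -0.0683) x4=(0.8333, 0.8883, -1.8430)
step 19: x0=(-1.0235, 0.0892, 1.1886) x1=(-0.2228, -0.6294, -1.1693) x2=(-0.8297, -1.0278, 0.4553) x3=(-0.5702, 0.9076, -0.1033) x4=(0.8234, 0.8908, -1.8437)
step 20: x0=(-0.9752, 0.0711, 1.2218) x1=(-0.2529, -0.6451, -1.1613) x2=(-0.8072, -0.9906, 0.4274) x3=(-0.5463, 0.9440, -0.1382) x4=(0.8135, 0.8933, -1.8443)
step 21: x0=(-0.9268, 0.0530, 1.2548) x1=(-0.2831, -0.6607, -1.1533) x2=(-0.7846, -0.9532, 0.3995) x3=(-0.5224, 0.9805, -0.1731) x4=(0.8035, 0.8959, -1.8449)
step 22: x0=(-0.8785, 0.0348, 1.2878) x1=(-0.3132, -0.6763, -1.1453) x2=(-0.7621, -0.9157, 0.3717) x3=(-0.4986, 1.0169, -0.2080) x4=(0.7936, 0.8984, -1.8456)
step 23: x0=(-0.8302, 0.0165, 1.3208) x1=(-0.3433, -0.6919, -1.1373) x2=(-0.7396, -0.8781, 0.3439) x3=(-0.4747, 1.0533, -0.2429) x4=(0.7837, 0.9009, -1.8462)
step 24: x0=(-0.7818, -0.0018, 1.3537) x1=(-0.3735, -0.7075, -1.1292) x2=(-0.7170, -0.8403, 0.3162) x3=(-0.4508, 1.0897, -0.2778) x4=(0.7737, 0.9035, -1.8468)
step 25: x0=(-0.7334, -0.0202, 1.3865) x1=(-0.4036, -0.7232, -1.1211) x2=(-0.6945, -0.8025, 0.2886) x3=(-0.4270, 1.1260, -0.3127) x4=(0.7638, 0.9060, -1.8475)
step 26: x0=(-0.6851, -0.0385, 1.4193) x1=(-0.4338, -0.7388, -1.1130) x2=(-0.6719, -0.7645, 0.2610) x3=(-0.4031, 1.1624, -0.3476) x4=(0.7538, 0.9085, -1.8481)
step 27: x0=(-0.6367, -0.0570, 1.4520) x1=(-0.4640, -0.7544, -1.1048) x2=(-0.6493, -0.7264, 0.2334) x3=(-0.3792, 1.1988, -0.3825) x4=(0.7439, 0.9110, -1.8487)
step 28: x0=(-0.5883, -0.0754, 1.4847) x1=(-0.4941, -0.7700, -1.0965) x2=(-0.6267, -0.6883, 0.2058) x3=(-0.3553, 1.2351, -0.4174) x4=(0.7339, 0.9135, -1.8493)

(-0.6267, -0.6883, 0.2058)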